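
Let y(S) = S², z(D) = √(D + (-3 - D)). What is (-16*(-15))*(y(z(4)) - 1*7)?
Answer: -2400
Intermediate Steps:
z(D) = I*√3 (z(D) = √(-3) = I*√3)
(-16*(-15))*(y(z(4)) - 1*7) = (-16*(-15))*((I*√3)² - 1*7) = 240*(-3 - 7) = 240*(-10) = -2400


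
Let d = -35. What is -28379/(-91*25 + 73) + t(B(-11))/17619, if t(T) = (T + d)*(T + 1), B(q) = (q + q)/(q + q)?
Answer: 55539985/4310782 ≈ 12.884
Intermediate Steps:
B(q) = 1 (B(q) = (2*q)/((2*q)) = (2*q)*(1/(2*q)) = 1)
t(T) = (1 + T)*(-35 + T) (t(T) = (T - 35)*(T + 1) = (-35 + T)*(1 + T) = (1 + T)*(-35 + T))
-28379/(-91*25 + 73) + t(B(-11))/17619 = -28379/(-91*25 + 73) + (-35 + 1² - 34*1)/17619 = -28379/(-2275 + 73) + (-35 + 1 - 34)*(1/17619) = -28379/(-2202) - 68*1/17619 = -28379*(-1/2202) - 68/17619 = 28379/2202 - 68/17619 = 55539985/4310782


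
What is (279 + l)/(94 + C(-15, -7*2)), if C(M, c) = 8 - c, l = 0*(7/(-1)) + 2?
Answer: 281/116 ≈ 2.4224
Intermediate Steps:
l = 2 (l = 0*(7*(-1)) + 2 = 0*(-7) + 2 = 0 + 2 = 2)
(279 + l)/(94 + C(-15, -7*2)) = (279 + 2)/(94 + (8 - (-7)*2)) = 281/(94 + (8 - 1*(-14))) = 281/(94 + (8 + 14)) = 281/(94 + 22) = 281/116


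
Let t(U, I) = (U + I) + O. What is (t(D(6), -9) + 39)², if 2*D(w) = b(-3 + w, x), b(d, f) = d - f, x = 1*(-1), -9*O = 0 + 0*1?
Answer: 1024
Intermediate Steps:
O = 0 (O = -(0 + 0*1)/9 = -(0 + 0)/9 = -⅑*0 = 0)
x = -1
D(w) = -1 + w/2 (D(w) = ((-3 + w) - 1*(-1))/2 = ((-3 + w) + 1)/2 = (-2 + w)/2 = -1 + w/2)
t(U, I) = I + U (t(U, I) = (U + I) + 0 = (I + U) + 0 = I + U)
(t(D(6), -9) + 39)² = ((-9 + (-1 + (½)*6)) + 39)² = ((-9 + (-1 + 3)) + 39)² = ((-9 + 2) + 39)² = (-7 + 39)² = 32² = 1024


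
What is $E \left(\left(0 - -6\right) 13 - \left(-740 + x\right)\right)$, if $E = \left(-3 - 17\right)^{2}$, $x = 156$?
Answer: $264800$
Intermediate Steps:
$E = 400$ ($E = \left(-20\right)^{2} = 400$)
$E \left(\left(0 - -6\right) 13 - \left(-740 + x\right)\right) = 400 \left(\left(0 - -6\right) 13 + \left(740 - 156\right)\right) = 400 \left(\left(0 + 6\right) 13 + \left(740 - 156\right)\right) = 400 \left(6 \cdot 13 + 584\right) = 400 \left(78 + 584\right) = 400 \cdot 662 = 264800$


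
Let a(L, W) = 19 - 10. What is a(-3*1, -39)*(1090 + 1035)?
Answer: 19125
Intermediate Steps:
a(L, W) = 9
a(-3*1, -39)*(1090 + 1035) = 9*(1090 + 1035) = 9*2125 = 19125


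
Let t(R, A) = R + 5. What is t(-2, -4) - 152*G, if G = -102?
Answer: 15507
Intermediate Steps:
t(R, A) = 5 + R
t(-2, -4) - 152*G = (5 - 2) - 152*(-102) = 3 + 15504 = 15507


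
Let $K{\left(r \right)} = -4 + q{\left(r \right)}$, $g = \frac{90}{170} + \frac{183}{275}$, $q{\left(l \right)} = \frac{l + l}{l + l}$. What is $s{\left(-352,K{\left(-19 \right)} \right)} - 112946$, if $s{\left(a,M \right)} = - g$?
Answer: $- \frac{528028136}{4675} \approx -1.1295 \cdot 10^{5}$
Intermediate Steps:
$q{\left(l \right)} = 1$ ($q{\left(l \right)} = \frac{2 l}{2 l} = 2 l \frac{1}{2 l} = 1$)
$g = \frac{5586}{4675}$ ($g = 90 \cdot \frac{1}{170} + 183 \cdot \frac{1}{275} = \frac{9}{17} + \frac{183}{275} = \frac{5586}{4675} \approx 1.1949$)
$K{\left(r \right)} = -3$ ($K{\left(r \right)} = -4 + 1 = -3$)
$s{\left(a,M \right)} = - \frac{5586}{4675}$ ($s{\left(a,M \right)} = \left(-1\right) \frac{5586}{4675} = - \frac{5586}{4675}$)
$s{\left(-352,K{\left(-19 \right)} \right)} - 112946 = - \frac{5586}{4675} - 112946 = - \frac{528028136}{4675}$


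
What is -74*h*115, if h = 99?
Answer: -842490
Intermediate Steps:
-74*h*115 = -74*99*115 = -7326*115 = -842490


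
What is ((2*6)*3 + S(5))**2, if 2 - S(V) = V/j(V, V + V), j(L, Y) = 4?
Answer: 21609/16 ≈ 1350.6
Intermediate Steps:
S(V) = 2 - V/4
((2*6)*3 + S(5))**2 = ((2*6)*3 + (2 - 1/4*5))**2 = (12*3 + (2 - 5/4))**2 = (36 + 3/4)**2 = (147/4)**2 = 21609/16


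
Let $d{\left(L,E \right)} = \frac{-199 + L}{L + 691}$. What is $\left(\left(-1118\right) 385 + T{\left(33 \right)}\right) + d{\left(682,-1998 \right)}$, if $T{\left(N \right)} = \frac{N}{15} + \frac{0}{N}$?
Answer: $- \frac{2954884432}{6865} \approx -4.3043 \cdot 10^{5}$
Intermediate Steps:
$T{\left(N \right)} = \frac{N}{15}$ ($T{\left(N \right)} = N \frac{1}{15} + 0 = \frac{N}{15} + 0 = \frac{N}{15}$)
$d{\left(L,E \right)} = \frac{-199 + L}{691 + L}$
$\left(\left(-1118\right) 385 + T{\left(33 \right)}\right) + d{\left(682,-1998 \right)} = \left(\left(-1118\right) 385 + \frac{1}{15} \cdot 33\right) + \frac{-199 + 682}{691 + 682} = \left(-430430 + \frac{11}{5}\right) + \frac{1}{1373} \cdot 483 = - \frac{2152139}{5} + \frac{1}{1373} \cdot 483 = - \frac{2152139}{5} + \frac{483}{1373} = - \frac{2954884432}{6865}$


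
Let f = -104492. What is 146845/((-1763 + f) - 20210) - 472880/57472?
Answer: -853028063/90852456 ≈ -9.3892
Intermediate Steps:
146845/((-1763 + f) - 20210) - 472880/57472 = 146845/((-1763 - 104492) - 20210) - 472880/57472 = 146845/(-106255 - 20210) - 472880*1/57472 = 146845/(-126465) - 29555/3592 = 146845*(-1/126465) - 29555/3592 = -29369/25293 - 29555/3592 = -853028063/90852456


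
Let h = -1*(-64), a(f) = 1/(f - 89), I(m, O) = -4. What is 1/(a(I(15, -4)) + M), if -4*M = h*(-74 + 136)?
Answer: -93/92257 ≈ -0.0010081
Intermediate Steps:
a(f) = 1/(-89 + f)
h = 64
M = -992 (M = -16*(-74 + 136) = -16*62 = -1/4*3968 = -992)
1/(a(I(15, -4)) + M) = 1/(1/(-89 - 4) - 992) = 1/(1/(-93) - 992) = 1/(-1/93 - 992) = 1/(-92257/93) = -93/92257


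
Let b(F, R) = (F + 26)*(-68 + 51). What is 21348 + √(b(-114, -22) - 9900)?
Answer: 21348 + 2*I*√2101 ≈ 21348.0 + 91.673*I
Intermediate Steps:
b(F, R) = -442 - 17*F (b(F, R) = (26 + F)*(-17) = -442 - 17*F)
21348 + √(b(-114, -22) - 9900) = 21348 + √((-442 - 17*(-114)) - 9900) = 21348 + √((-442 + 1938) - 9900) = 21348 + √(1496 - 9900) = 21348 + √(-8404) = 21348 + 2*I*√2101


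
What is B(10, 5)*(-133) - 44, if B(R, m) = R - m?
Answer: -709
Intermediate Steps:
B(10, 5)*(-133) - 44 = (10 - 1*5)*(-133) - 44 = (10 - 5)*(-133) - 44 = 5*(-133) - 44 = -665 - 44 = -709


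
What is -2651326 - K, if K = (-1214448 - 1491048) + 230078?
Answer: -175908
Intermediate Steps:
K = -2475418 (K = -2705496 + 230078 = -2475418)
-2651326 - K = -2651326 - 1*(-2475418) = -2651326 + 2475418 = -175908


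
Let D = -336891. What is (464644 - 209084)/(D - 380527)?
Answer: -127780/358709 ≈ -0.35622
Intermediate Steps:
(464644 - 209084)/(D - 380527) = (464644 - 209084)/(-336891 - 380527) = 255560/(-717418) = 255560*(-1/717418) = -127780/358709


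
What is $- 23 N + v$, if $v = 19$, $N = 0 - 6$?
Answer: $157$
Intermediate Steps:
$N = -6$ ($N = 0 - 6 = -6$)
$- 23 N + v = \left(-23\right) \left(-6\right) + 19 = 138 + 19 = 157$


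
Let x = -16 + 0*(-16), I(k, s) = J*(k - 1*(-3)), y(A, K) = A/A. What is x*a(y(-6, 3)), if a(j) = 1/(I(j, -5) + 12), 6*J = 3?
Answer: -8/7 ≈ -1.1429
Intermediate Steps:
J = ½ (J = (⅙)*3 = ½ ≈ 0.50000)
y(A, K) = 1
I(k, s) = 3/2 + k/2 (I(k, s) = (k - 1*(-3))/2 = (k + 3)/2 = (3 + k)/2 = 3/2 + k/2)
x = -16 (x = -16 + 0 = -16)
a(j) = 1/(27/2 + j/2) (a(j) = 1/((3/2 + j/2) + 12) = 1/(27/2 + j/2))
x*a(y(-6, 3)) = -32/(27 + 1) = -32/28 = -16*1/14 = -8/7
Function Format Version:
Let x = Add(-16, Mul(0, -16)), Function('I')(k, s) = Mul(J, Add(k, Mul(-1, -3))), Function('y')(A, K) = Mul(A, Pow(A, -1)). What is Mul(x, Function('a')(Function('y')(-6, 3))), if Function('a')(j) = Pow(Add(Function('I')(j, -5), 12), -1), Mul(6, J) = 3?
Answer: Rational(-8, 7) ≈ -1.1429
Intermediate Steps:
J = Rational(1, 2) (J = Mul(Rational(1, 6), 3) = Rational(1, 2) ≈ 0.50000)
Function('y')(A, K) = 1
Function('I')(k, s) = Add(Rational(3, 2), Mul(Rational(1, 2), k)) (Function('I')(k, s) = Mul(Rational(1, 2), Add(k, Mul(-1, -3))) = Mul(Rational(1, 2), Add(k, 3)) = Mul(Rational(1, 2), Add(3, k)) = Add(Rational(3, 2), Mul(Rational(1, 2), k)))
x = -16 (x = Add(-16, 0) = -16)
Function('a')(j) = Pow(Add(Rational(27, 2), Mul(Rational(1, 2), j)), -1) (Function('a')(j) = Pow(Add(Add(Rational(3, 2), Mul(Rational(1, 2), j)), 12), -1) = Pow(Add(Rational(27, 2), Mul(Rational(1, 2), j)), -1))
Mul(x, Function('a')(Function('y')(-6, 3))) = Mul(-16, Mul(2, Pow(Add(27, 1), -1))) = Mul(-16, Mul(2, Pow(28, -1))) = Mul(-16, Mul(2, Rational(1, 28))) = Mul(-16, Rational(1, 14)) = Rational(-8, 7)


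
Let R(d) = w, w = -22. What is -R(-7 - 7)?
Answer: 22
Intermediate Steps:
R(d) = -22
-R(-7 - 7) = -1*(-22) = 22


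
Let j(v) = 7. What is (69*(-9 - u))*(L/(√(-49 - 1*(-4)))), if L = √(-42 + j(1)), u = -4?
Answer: -115*√7 ≈ -304.26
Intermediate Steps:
L = I*√35 (L = √(-42 + 7) = √(-35) = I*√35 ≈ 5.9161*I)
(69*(-9 - u))*(L/(√(-49 - 1*(-4)))) = (69*(-9 - 1*(-4)))*((I*√35)/(√(-49 - 1*(-4)))) = (69*(-9 + 4))*((I*√35)/(√(-49 + 4))) = (69*(-5))*((I*√35)/(√(-45))) = -345*I*√35/(3*I*√5) = -345*I*√35*(-I*√5/15) = -115*√7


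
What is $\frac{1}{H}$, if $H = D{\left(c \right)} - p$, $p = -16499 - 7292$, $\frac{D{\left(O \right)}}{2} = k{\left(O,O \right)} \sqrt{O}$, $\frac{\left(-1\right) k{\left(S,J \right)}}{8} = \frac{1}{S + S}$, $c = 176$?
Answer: $\frac{261701}{6226128487} + \frac{2 \sqrt{11}}{6226128487} \approx 4.2034 \cdot 10^{-5}$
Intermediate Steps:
$k{\left(S,J \right)} = - \frac{4}{S}$ ($k{\left(S,J \right)} = - \frac{8}{S + S} = - \frac{8}{2 S} = - 8 \frac{1}{2 S} = - \frac{4}{S}$)
$D{\left(O \right)} = - \frac{8}{\sqrt{O}}$ ($D{\left(O \right)} = 2 - \frac{4}{O} \sqrt{O} = 2 \left(- \frac{4}{\sqrt{O}}\right) = - \frac{8}{\sqrt{O}}$)
$p = -23791$
$H = 23791 - \frac{2 \sqrt{11}}{11}$ ($H = - \frac{8}{4 \sqrt{11}} - -23791 = - 8 \frac{\sqrt{11}}{44} + 23791 = - \frac{2 \sqrt{11}}{11} + 23791 = 23791 - \frac{2 \sqrt{11}}{11} \approx 23790.0$)
$\frac{1}{H} = \frac{1}{23791 - \frac{2 \sqrt{11}}{11}}$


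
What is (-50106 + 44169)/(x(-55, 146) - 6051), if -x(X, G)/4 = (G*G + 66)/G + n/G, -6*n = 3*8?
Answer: 144467/161493 ≈ 0.89457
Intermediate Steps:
n = -4 (n = -8/2 = -⅙*24 = -4)
x(X, G) = 16/G - 4*(66 + G²)/G (x(X, G) = -4*((G*G + 66)/G - 4/G) = -4*((G² + 66)/G - 4/G) = -4*((66 + G²)/G - 4/G) = -4*(-4/G + (66 + G²)/G) = 16/G - 4*(66 + G²)/G)
(-50106 + 44169)/(x(-55, 146) - 6051) = (-50106 + 44169)/((-248/146 - 4*146) - 6051) = -5937/((-248*1/146 - 584) - 6051) = -5937/((-124/73 - 584) - 6051) = -5937/(-42756/73 - 6051) = -5937/(-484479/73) = -5937*(-73/484479) = 144467/161493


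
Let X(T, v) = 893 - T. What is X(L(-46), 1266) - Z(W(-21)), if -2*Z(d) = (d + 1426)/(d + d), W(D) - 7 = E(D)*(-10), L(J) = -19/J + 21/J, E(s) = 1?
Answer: 213751/276 ≈ 774.46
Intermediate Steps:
L(J) = 2/J
W(D) = -3 (W(D) = 7 + 1*(-10) = 7 - 10 = -3)
Z(d) = -(1426 + d)/(4*d) (Z(d) = -(d + 1426)/(2*(d + d)) = -(1426 + d)/(2*(2*d)) = -(1426 + d)*1/(2*d)/2 = -(1426 + d)/(4*d))
X(L(-46), 1266) - Z(W(-21)) = (893 - 2/(-46)) - (-1426 - 1*(-3))/(4*(-3)) = (893 - 2*(-1)/46) - (-1)*(-1426 + 3)/(4*3) = (893 - 1*(-1/23)) - (-1)*(-1423)/(4*3) = (893 + 1/23) - 1*1423/12 = 20540/23 - 1423/12 = 213751/276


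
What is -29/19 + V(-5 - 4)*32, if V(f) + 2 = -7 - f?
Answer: -29/19 ≈ -1.5263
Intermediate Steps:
V(f) = -9 - f (V(f) = -2 + (-7 - f) = -9 - f)
-29/19 + V(-5 - 4)*32 = -29/19 + (-9 - (-5 - 4))*32 = -29*1/19 + (-9 - 1*(-9))*32 = -29/19 + (-9 + 9)*32 = -29/19 + 0*32 = -29/19 + 0 = -29/19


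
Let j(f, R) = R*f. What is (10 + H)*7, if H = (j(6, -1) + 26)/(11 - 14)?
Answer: 70/3 ≈ 23.333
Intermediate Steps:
H = -20/3 (H = (-1*6 + 26)/(11 - 14) = (-6 + 26)/(-3) = 20*(-1/3) = -20/3 ≈ -6.6667)
(10 + H)*7 = (10 - 20/3)*7 = (10/3)*7 = 70/3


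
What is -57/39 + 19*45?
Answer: 11096/13 ≈ 853.54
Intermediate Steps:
-57/39 + 19*45 = -57*1/39 + 855 = -19/13 + 855 = 11096/13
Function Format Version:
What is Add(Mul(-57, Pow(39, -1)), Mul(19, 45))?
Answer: Rational(11096, 13) ≈ 853.54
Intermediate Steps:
Add(Mul(-57, Pow(39, -1)), Mul(19, 45)) = Add(Mul(-57, Rational(1, 39)), 855) = Add(Rational(-19, 13), 855) = Rational(11096, 13)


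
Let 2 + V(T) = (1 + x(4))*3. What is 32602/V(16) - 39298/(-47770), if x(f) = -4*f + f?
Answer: -155602211/167195 ≈ -930.66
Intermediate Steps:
x(f) = -3*f
V(T) = -35 (V(T) = -2 + (1 - 3*4)*3 = -2 + (1 - 12)*3 = -2 - 11*3 = -2 - 33 = -35)
32602/V(16) - 39298/(-47770) = 32602/(-35) - 39298/(-47770) = 32602*(-1/35) - 39298*(-1/47770) = -32602/35 + 19649/23885 = -155602211/167195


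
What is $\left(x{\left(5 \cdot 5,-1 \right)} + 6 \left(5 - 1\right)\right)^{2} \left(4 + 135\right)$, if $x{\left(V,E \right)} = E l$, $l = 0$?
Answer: $80064$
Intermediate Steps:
$x{\left(V,E \right)} = 0$ ($x{\left(V,E \right)} = E 0 = 0$)
$\left(x{\left(5 \cdot 5,-1 \right)} + 6 \left(5 - 1\right)\right)^{2} \left(4 + 135\right) = \left(0 + 6 \left(5 - 1\right)\right)^{2} \left(4 + 135\right) = \left(0 + 6 \cdot 4\right)^{2} \cdot 139 = \left(0 + 24\right)^{2} \cdot 139 = 24^{2} \cdot 139 = 576 \cdot 139 = 80064$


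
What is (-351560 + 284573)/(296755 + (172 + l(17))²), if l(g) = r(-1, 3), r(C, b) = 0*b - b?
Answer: -66987/325316 ≈ -0.20591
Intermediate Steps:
r(C, b) = -b (r(C, b) = 0 - b = -b)
l(g) = -3 (l(g) = -1*3 = -3)
(-351560 + 284573)/(296755 + (172 + l(17))²) = (-351560 + 284573)/(296755 + (172 - 3)²) = -66987/(296755 + 169²) = -66987/(296755 + 28561) = -66987/325316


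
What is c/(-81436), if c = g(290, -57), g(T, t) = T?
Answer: -145/40718 ≈ -0.0035611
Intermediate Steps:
c = 290
c/(-81436) = 290/(-81436) = 290*(-1/81436) = -145/40718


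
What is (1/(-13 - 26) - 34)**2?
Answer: 1760929/1521 ≈ 1157.7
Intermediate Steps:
(1/(-13 - 26) - 34)**2 = (1/(-39) - 34)**2 = (-1/39 - 34)**2 = (-1327/39)**2 = 1760929/1521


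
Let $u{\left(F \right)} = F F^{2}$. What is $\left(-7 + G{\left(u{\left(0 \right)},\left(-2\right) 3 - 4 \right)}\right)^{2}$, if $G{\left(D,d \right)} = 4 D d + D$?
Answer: $49$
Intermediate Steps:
$u{\left(F \right)} = F^{3}$
$G{\left(D,d \right)} = D + 4 D d$ ($G{\left(D,d \right)} = 4 D d + D = D + 4 D d$)
$\left(-7 + G{\left(u{\left(0 \right)},\left(-2\right) 3 - 4 \right)}\right)^{2} = \left(-7 + 0^{3} \left(1 + 4 \left(\left(-2\right) 3 - 4\right)\right)\right)^{2} = \left(-7 + 0 \left(1 + 4 \left(-6 - 4\right)\right)\right)^{2} = \left(-7 + 0 \left(1 + 4 \left(-10\right)\right)\right)^{2} = \left(-7 + 0 \left(1 - 40\right)\right)^{2} = \left(-7 + 0 \left(-39\right)\right)^{2} = \left(-7 + 0\right)^{2} = \left(-7\right)^{2} = 49$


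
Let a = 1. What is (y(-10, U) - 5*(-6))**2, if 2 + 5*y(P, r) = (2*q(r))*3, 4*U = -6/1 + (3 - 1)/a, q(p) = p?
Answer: 20164/25 ≈ 806.56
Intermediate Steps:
U = -1 (U = (-6/1 + (3 - 1)/1)/4 = (-6*1 + 2*1)/4 = (-6 + 2)/4 = (1/4)*(-4) = -1)
y(P, r) = -2/5 + 6*r/5 (y(P, r) = -2/5 + ((2*r)*3)/5 = -2/5 + (6*r)/5 = -2/5 + 6*r/5)
(y(-10, U) - 5*(-6))**2 = ((-2/5 + (6/5)*(-1)) - 5*(-6))**2 = ((-2/5 - 6/5) + 30)**2 = (-8/5 + 30)**2 = (142/5)**2 = 20164/25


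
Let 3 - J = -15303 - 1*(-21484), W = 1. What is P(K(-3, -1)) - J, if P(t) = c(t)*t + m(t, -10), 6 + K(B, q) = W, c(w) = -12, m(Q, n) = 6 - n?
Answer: 6254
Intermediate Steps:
K(B, q) = -5 (K(B, q) = -6 + 1 = -5)
P(t) = 16 - 12*t (P(t) = -12*t + (6 - 1*(-10)) = -12*t + (6 + 10) = -12*t + 16 = 16 - 12*t)
J = -6178 (J = 3 - (-15303 - 1*(-21484)) = 3 - (-15303 + 21484) = 3 - 1*6181 = 3 - 6181 = -6178)
P(K(-3, -1)) - J = (16 - 12*(-5)) - 1*(-6178) = (16 + 60) + 6178 = 76 + 6178 = 6254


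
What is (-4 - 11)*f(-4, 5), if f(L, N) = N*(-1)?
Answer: 75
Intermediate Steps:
f(L, N) = -N
(-4 - 11)*f(-4, 5) = (-4 - 11)*(-1*5) = -15*(-5) = 75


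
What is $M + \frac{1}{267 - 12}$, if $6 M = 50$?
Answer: $\frac{2126}{255} \approx 8.3372$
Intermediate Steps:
$M = \frac{25}{3}$ ($M = \frac{1}{6} \cdot 50 = \frac{25}{3} \approx 8.3333$)
$M + \frac{1}{267 - 12} = \frac{25}{3} + \frac{1}{267 - 12} = \frac{25}{3} + \frac{1}{255} = \frac{2126}{255}$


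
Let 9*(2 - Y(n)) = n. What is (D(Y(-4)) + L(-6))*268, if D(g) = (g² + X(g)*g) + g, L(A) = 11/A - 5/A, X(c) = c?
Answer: 290780/81 ≈ 3589.9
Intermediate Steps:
L(A) = 6/A
Y(n) = 2 - n/9
D(g) = g + 2*g² (D(g) = (g² + g*g) + g = (g² + g²) + g = 2*g² + g = g + 2*g²)
(D(Y(-4)) + L(-6))*268 = ((2 - ⅑*(-4))*(1 + 2*(2 - ⅑*(-4))) + 6/(-6))*268 = ((2 + 4/9)*(1 + 2*(2 + 4/9)) + 6*(-⅙))*268 = (22*(1 + 2*(22/9))/9 - 1)*268 = (22*(1 + 44/9)/9 - 1)*268 = ((22/9)*(53/9) - 1)*268 = (1166/81 - 1)*268 = (1085/81)*268 = 290780/81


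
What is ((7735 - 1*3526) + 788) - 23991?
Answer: -18994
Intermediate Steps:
((7735 - 1*3526) + 788) - 23991 = ((7735 - 3526) + 788) - 23991 = (4209 + 788) - 23991 = 4997 - 23991 = -18994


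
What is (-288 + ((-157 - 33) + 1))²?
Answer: 227529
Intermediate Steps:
(-288 + ((-157 - 33) + 1))² = (-288 + (-190 + 1))² = (-288 - 189)² = (-477)² = 227529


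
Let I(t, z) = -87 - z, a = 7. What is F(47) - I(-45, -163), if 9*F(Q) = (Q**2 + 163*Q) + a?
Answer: 9193/9 ≈ 1021.4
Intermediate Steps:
F(Q) = 7/9 + Q**2/9 + 163*Q/9 (F(Q) = ((Q**2 + 163*Q) + 7)/9 = (7 + Q**2 + 163*Q)/9 = 7/9 + Q**2/9 + 163*Q/9)
F(47) - I(-45, -163) = (7/9 + (1/9)*47**2 + (163/9)*47) - (-87 - 1*(-163)) = (7/9 + (1/9)*2209 + 7661/9) - (-87 + 163) = (7/9 + 2209/9 + 7661/9) - 1*76 = 9877/9 - 76 = 9193/9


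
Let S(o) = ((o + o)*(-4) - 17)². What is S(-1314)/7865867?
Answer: 110145025/7865867 ≈ 14.003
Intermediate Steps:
S(o) = (-17 - 8*o)² (S(o) = ((2*o)*(-4) - 17)² = (-8*o - 17)² = (-17 - 8*o)²)
S(-1314)/7865867 = (17 + 8*(-1314))²/7865867 = (17 - 10512)²*(1/7865867) = (-10495)²*(1/7865867) = 110145025*(1/7865867) = 110145025/7865867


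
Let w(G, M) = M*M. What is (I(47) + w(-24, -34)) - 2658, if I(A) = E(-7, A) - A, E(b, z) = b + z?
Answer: -1509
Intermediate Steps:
w(G, M) = M²
I(A) = -7 (I(A) = (-7 + A) - A = -7)
(I(47) + w(-24, -34)) - 2658 = (-7 + (-34)²) - 2658 = (-7 + 1156) - 2658 = 1149 - 2658 = -1509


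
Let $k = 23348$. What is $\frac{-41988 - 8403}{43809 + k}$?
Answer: $- \frac{50391}{67157} \approx -0.75035$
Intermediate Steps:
$\frac{-41988 - 8403}{43809 + k} = \frac{-41988 - 8403}{43809 + 23348} = - \frac{50391}{67157}$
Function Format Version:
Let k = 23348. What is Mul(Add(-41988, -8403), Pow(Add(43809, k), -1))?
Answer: Rational(-50391, 67157) ≈ -0.75035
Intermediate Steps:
Mul(Add(-41988, -8403), Pow(Add(43809, k), -1)) = Mul(Add(-41988, -8403), Pow(Add(43809, 23348), -1)) = Mul(-50391, Pow(67157, -1)) = Mul(-50391, Rational(1, 67157)) = Rational(-50391, 67157)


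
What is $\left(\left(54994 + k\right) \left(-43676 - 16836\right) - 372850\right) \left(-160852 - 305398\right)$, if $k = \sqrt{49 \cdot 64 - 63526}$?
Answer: $1551759158992500 + 84641160000 i \sqrt{6710} \approx 1.5518 \cdot 10^{15} + 6.9333 \cdot 10^{12} i$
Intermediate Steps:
$k = 3 i \sqrt{6710}$ ($k = \sqrt{3136 - 63526} = \sqrt{-60390} = 3 i \sqrt{6710} \approx 245.74 i$)
$\left(\left(54994 + k\right) \left(-43676 - 16836\right) - 372850\right) \left(-160852 - 305398\right) = \left(\left(54994 + 3 i \sqrt{6710}\right) \left(-43676 - 16836\right) - 372850\right) \left(-160852 - 305398\right) = \left(\left(54994 + 3 i \sqrt{6710}\right) \left(-60512\right) - 372850\right) \left(-466250\right) = \left(\left(-3327796928 - 181536 i \sqrt{6710}\right) - 372850\right) \left(-466250\right) = \left(-3328169778 - 181536 i \sqrt{6710}\right) \left(-466250\right) = 1551759158992500 + 84641160000 i \sqrt{6710}$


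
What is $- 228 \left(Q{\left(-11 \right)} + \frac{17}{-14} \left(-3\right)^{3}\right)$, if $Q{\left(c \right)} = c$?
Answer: $- \frac{34770}{7} \approx -4967.1$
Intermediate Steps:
$- 228 \left(Q{\left(-11 \right)} + \frac{17}{-14} \left(-3\right)^{3}\right) = - 228 \left(-11 + \frac{17}{-14} \left(-3\right)^{3}\right) = - 228 \left(-11 + 17 \left(- \frac{1}{14}\right) \left(-27\right)\right) = - 228 \left(-11 - - \frac{459}{14}\right) = - 228 \left(-11 + \frac{459}{14}\right) = \left(-228\right) \frac{305}{14} = - \frac{34770}{7}$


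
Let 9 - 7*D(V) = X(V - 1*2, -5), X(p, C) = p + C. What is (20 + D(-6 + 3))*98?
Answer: 2226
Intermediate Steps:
X(p, C) = C + p
D(V) = 16/7 - V/7 (D(V) = 9/7 - (-5 + (V - 1*2))/7 = 9/7 - (-5 + (V - 2))/7 = 9/7 - (-5 + (-2 + V))/7 = 9/7 - (-7 + V)/7 = 9/7 + (1 - V/7) = 16/7 - V/7)
(20 + D(-6 + 3))*98 = (20 + (16/7 - (-6 + 3)/7))*98 = (20 + (16/7 - ⅐*(-3)))*98 = (20 + (16/7 + 3/7))*98 = (20 + 19/7)*98 = (159/7)*98 = 2226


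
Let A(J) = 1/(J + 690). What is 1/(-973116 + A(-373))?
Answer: -317/308477771 ≈ -1.0276e-6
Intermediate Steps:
A(J) = 1/(690 + J)
1/(-973116 + A(-373)) = 1/(-973116 + 1/(690 - 373)) = 1/(-973116 + 1/317) = 1/(-308477771/317) = -317/308477771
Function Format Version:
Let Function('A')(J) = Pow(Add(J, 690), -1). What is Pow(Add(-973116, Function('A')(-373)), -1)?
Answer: Rational(-317, 308477771) ≈ -1.0276e-6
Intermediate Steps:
Function('A')(J) = Pow(Add(690, J), -1)
Pow(Add(-973116, Function('A')(-373)), -1) = Pow(Add(-973116, Pow(Add(690, -373), -1)), -1) = Pow(Add(-973116, Pow(317, -1)), -1) = Pow(Add(-973116, Rational(1, 317)), -1) = Pow(Rational(-308477771, 317), -1) = Rational(-317, 308477771)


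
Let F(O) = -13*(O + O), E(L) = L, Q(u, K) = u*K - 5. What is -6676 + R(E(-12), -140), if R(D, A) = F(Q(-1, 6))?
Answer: -6390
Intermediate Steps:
Q(u, K) = -5 + K*u (Q(u, K) = K*u - 5 = -5 + K*u)
F(O) = -26*O
R(D, A) = 286 (R(D, A) = -26*(-5 + 6*(-1)) = -26*(-5 - 6) = -26*(-11) = 286)
-6676 + R(E(-12), -140) = -6676 + 286 = -6390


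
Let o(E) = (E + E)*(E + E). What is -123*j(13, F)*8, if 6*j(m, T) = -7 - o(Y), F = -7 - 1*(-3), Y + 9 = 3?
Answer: 24764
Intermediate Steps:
Y = -6 (Y = -9 + 3 = -6)
F = -4 (F = -7 + 3 = -4)
o(E) = 4*E² (o(E) = (2*E)*(2*E) = 4*E²)
j(m, T) = -151/6 (j(m, T) = (-7 - 4*(-6)²)/6 = (-7 - 4*36)/6 = (-7 - 1*144)/6 = (-7 - 144)/6 = (⅙)*(-151) = -151/6)
-123*j(13, F)*8 = -123*(-151/6)*8 = (6191/2)*8 = 24764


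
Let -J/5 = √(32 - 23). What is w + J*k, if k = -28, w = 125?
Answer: 545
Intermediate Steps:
J = -15 (J = -5*√(32 - 23) = -5*√9 = -5*3 = -15)
w + J*k = 125 - 15*(-28) = 125 + 420 = 545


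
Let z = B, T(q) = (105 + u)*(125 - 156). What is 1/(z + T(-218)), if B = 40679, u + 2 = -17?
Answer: 1/38013 ≈ 2.6307e-5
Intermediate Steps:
u = -19 (u = -2 - 17 = -19)
T(q) = -2666 (T(q) = (105 - 19)*(125 - 156) = 86*(-31) = -2666)
z = 40679
1/(z + T(-218)) = 1/(40679 - 2666) = 1/38013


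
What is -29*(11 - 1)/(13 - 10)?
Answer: -290/3 ≈ -96.667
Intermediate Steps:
-29*(11 - 1)/(13 - 10) = -290/3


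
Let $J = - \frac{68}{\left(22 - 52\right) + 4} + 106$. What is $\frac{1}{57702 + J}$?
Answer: $\frac{13}{751538} \approx 1.7298 \cdot 10^{-5}$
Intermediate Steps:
$J = \frac{1412}{13}$ ($J = - \frac{68}{-30 + 4} + 106 = - \frac{68}{-26} + 106 = \left(-68\right) \left(- \frac{1}{26}\right) + 106 = \frac{34}{13} + 106 = \frac{1412}{13} \approx 108.62$)
$\frac{1}{57702 + J} = \frac{1}{57702 + \frac{1412}{13}} = \frac{1}{\frac{751538}{13}} = \frac{13}{751538}$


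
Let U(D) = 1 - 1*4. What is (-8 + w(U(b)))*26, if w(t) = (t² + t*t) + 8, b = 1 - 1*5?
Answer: 468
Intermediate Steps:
b = -4 (b = 1 - 5 = -4)
U(D) = -3 (U(D) = 1 - 4 = -3)
w(t) = 8 + 2*t² (w(t) = (t² + t²) + 8 = 2*t² + 8 = 8 + 2*t²)
(-8 + w(U(b)))*26 = (-8 + (8 + 2*(-3)²))*26 = (-8 + (8 + 2*9))*26 = (-8 + (8 + 18))*26 = (-8 + 26)*26 = 18*26 = 468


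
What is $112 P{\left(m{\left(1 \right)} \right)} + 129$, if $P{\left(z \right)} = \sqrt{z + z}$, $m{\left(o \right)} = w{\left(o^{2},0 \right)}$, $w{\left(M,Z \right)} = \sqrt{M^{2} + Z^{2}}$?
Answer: $129 + 112 \sqrt{2} \approx 287.39$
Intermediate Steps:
$m{\left(o \right)} = \sqrt{o^{4}}$ ($m{\left(o \right)} = \sqrt{\left(o^{2}\right)^{2} + 0^{2}} = \sqrt{o^{4} + 0} = \sqrt{o^{4}}$)
$P{\left(z \right)} = \sqrt{2} \sqrt{z}$ ($P{\left(z \right)} = \sqrt{2 z} = \sqrt{2} \sqrt{z}$)
$112 P{\left(m{\left(1 \right)} \right)} + 129 = 112 \sqrt{2} \sqrt{\sqrt{1^{4}}} + 129 = 112 \sqrt{2} \sqrt{\sqrt{1}} + 129 = 112 \sqrt{2} \sqrt{1} + 129 = 112 \sqrt{2} \cdot 1 + 129 = 112 \sqrt{2} + 129 = 129 + 112 \sqrt{2}$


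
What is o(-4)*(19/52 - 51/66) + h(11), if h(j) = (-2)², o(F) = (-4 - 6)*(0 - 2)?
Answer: -593/143 ≈ -4.1469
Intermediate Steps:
o(F) = 20 (o(F) = -10*(-2) = 20)
h(j) = 4
o(-4)*(19/52 - 51/66) + h(11) = 20*(19/52 - 51/66) + 4 = 20*(19*(1/52) - 51*1/66) + 4 = 20*(19/52 - 17/22) + 4 = 20*(-233/572) + 4 = -1165/143 + 4 = -593/143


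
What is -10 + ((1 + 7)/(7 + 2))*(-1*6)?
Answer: -46/3 ≈ -15.333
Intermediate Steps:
-10 + ((1 + 7)/(7 + 2))*(-1*6) = -10 + (8/9)*(-6) = -10 - 16/3 = -46/3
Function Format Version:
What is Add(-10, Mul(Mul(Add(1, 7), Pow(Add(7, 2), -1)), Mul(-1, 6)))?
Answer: Rational(-46, 3) ≈ -15.333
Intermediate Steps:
Add(-10, Mul(Mul(Add(1, 7), Pow(Add(7, 2), -1)), Mul(-1, 6))) = Add(-10, Mul(Mul(8, Pow(9, -1)), -6)) = Add(-10, Mul(Mul(8, Rational(1, 9)), -6)) = Add(-10, Mul(Rational(8, 9), -6)) = Add(-10, Rational(-16, 3)) = Rational(-46, 3)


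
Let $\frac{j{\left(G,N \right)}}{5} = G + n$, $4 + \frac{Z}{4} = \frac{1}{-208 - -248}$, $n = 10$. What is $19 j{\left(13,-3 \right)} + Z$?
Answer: $\frac{21691}{10} \approx 2169.1$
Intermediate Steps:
$Z = - \frac{159}{10}$ ($Z = -16 + \frac{4}{-208 - -248} = -16 + \frac{4}{-208 + 248} = -16 + \frac{4}{40} = -16 + 4 \cdot \frac{1}{40} = -16 + \frac{1}{10} = - \frac{159}{10} \approx -15.9$)
$j{\left(G,N \right)} = 50 + 5 G$ ($j{\left(G,N \right)} = 5 \left(G + 10\right) = 5 \left(10 + G\right) = 50 + 5 G$)
$19 j{\left(13,-3 \right)} + Z = 19 \left(50 + 5 \cdot 13\right) - \frac{159}{10} = 19 \left(50 + 65\right) - \frac{159}{10} = 19 \cdot 115 - \frac{159}{10} = 2185 - \frac{159}{10} = \frac{21691}{10}$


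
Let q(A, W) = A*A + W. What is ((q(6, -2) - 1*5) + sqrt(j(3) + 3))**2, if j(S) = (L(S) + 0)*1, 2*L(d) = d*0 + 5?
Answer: (58 + sqrt(22))**2/4 ≈ 982.52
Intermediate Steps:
q(A, W) = W + A**2 (q(A, W) = A**2 + W = W + A**2)
L(d) = 5/2 (L(d) = (d*0 + 5)/2 = (0 + 5)/2 = (1/2)*5 = 5/2)
j(S) = 5/2 (j(S) = (5/2 + 0)*1 = (5/2)*1 = 5/2)
((q(6, -2) - 1*5) + sqrt(j(3) + 3))**2 = (((-2 + 6**2) - 1*5) + sqrt(5/2 + 3))**2 = (((-2 + 36) - 5) + sqrt(11/2))**2 = ((34 - 5) + sqrt(22)/2)**2 = (29 + sqrt(22)/2)**2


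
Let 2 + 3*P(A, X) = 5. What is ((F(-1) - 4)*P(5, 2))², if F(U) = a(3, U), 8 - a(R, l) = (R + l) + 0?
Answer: 4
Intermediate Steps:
P(A, X) = 1 (P(A, X) = -⅔ + (⅓)*5 = -⅔ + 5/3 = 1)
a(R, l) = 8 - R - l (a(R, l) = 8 - ((R + l) + 0) = 8 - (R + l) = 8 + (-R - l) = 8 - R - l)
F(U) = 5 - U (F(U) = 8 - 1*3 - U = 8 - 3 - U = 5 - U)
((F(-1) - 4)*P(5, 2))² = (((5 - 1*(-1)) - 4)*1)² = (((5 + 1) - 4)*1)² = ((6 - 4)*1)² = (2*1)² = 2² = 4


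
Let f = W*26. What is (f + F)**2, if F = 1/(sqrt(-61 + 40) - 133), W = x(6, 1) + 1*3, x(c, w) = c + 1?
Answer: (-4604467 + I*sqrt(21))**2/313644100 ≈ 67596.0 - 0.13455*I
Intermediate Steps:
x(c, w) = 1 + c
W = 10 (W = (1 + 6) + 1*3 = 7 + 3 = 10)
F = 1/(-133 + I*sqrt(21)) (F = 1/(sqrt(-21) - 133) = 1/(I*sqrt(21) - 133) = 1/(-133 + I*sqrt(21)) ≈ -0.0075099 - 0.00025876*I)
f = 260 (f = 10*26 = 260)
(f + F)**2 = (260 + (-19/2530 - I*sqrt(21)/17710))**2 = (657781/2530 - I*sqrt(21)/17710)**2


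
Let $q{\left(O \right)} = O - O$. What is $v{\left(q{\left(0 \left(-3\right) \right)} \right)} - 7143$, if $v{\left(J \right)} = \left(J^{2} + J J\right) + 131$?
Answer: $-7012$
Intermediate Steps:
$q{\left(O \right)} = 0$
$v{\left(J \right)} = 131 + 2 J^{2}$ ($v{\left(J \right)} = \left(J^{2} + J^{2}\right) + 131 = 2 J^{2} + 131 = 131 + 2 J^{2}$)
$v{\left(q{\left(0 \left(-3\right) \right)} \right)} - 7143 = \left(131 + 2 \cdot 0^{2}\right) - 7143 = \left(131 + 2 \cdot 0\right) - 7143 = \left(131 + 0\right) - 7143 = 131 - 7143 = -7012$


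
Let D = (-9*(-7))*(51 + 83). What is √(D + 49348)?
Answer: √57790 ≈ 240.40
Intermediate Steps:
D = 8442 (D = 63*134 = 8442)
√(D + 49348) = √(8442 + 49348) = √57790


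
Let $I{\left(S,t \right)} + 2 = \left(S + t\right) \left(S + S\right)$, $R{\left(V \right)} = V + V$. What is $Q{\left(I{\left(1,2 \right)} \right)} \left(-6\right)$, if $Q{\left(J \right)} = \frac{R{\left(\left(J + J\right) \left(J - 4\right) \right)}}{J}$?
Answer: $0$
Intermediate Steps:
$R{\left(V \right)} = 2 V$
$I{\left(S,t \right)} = -2 + 2 S \left(S + t\right)$ ($I{\left(S,t \right)} = -2 + \left(S + t\right) \left(S + S\right) = -2 + \left(S + t\right) 2 S = -2 + 2 S \left(S + t\right)$)
$Q{\left(J \right)} = -16 + 4 J$ ($Q{\left(J \right)} = \frac{2 \left(J + J\right) \left(J - 4\right)}{J} = \frac{2 \cdot 2 J \left(-4 + J\right)}{J} = \frac{4 J \left(-4 + J\right)}{J} = -16 + 4 J$)
$Q{\left(I{\left(1,2 \right)} \right)} \left(-6\right) = \left(-16 + 4 \left(-2 + 2 \cdot 1^{2} + 2 \cdot 1 \cdot 2\right)\right) \left(-6\right) = \left(-16 + 4 \left(-2 + 2 \cdot 1 + 4\right)\right) \left(-6\right) = \left(-16 + 4 \left(-2 + 2 + 4\right)\right) \left(-6\right) = \left(-16 + 4 \cdot 4\right) \left(-6\right) = \left(-16 + 16\right) \left(-6\right) = 0 \left(-6\right) = 0$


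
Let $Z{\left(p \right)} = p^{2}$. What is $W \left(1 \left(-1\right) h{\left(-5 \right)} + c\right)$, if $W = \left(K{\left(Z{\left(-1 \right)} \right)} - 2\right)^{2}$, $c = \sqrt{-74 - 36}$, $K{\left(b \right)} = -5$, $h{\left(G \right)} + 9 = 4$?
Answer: $245 + 49 i \sqrt{110} \approx 245.0 + 513.92 i$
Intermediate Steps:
$h{\left(G \right)} = -5$ ($h{\left(G \right)} = -9 + 4 = -5$)
$c = i \sqrt{110}$ ($c = \sqrt{-110} = i \sqrt{110} \approx 10.488 i$)
$W = 49$ ($W = \left(-5 - 2\right)^{2} = \left(-7\right)^{2} = 49$)
$W \left(1 \left(-1\right) h{\left(-5 \right)} + c\right) = 49 \left(1 \left(-1\right) \left(-5\right) + i \sqrt{110}\right) = 49 \left(\left(-1\right) \left(-5\right) + i \sqrt{110}\right) = 49 \left(5 + i \sqrt{110}\right) = 245 + 49 i \sqrt{110}$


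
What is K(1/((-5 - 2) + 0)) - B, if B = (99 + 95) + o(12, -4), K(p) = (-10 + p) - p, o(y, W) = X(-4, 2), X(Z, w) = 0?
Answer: -204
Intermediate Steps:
o(y, W) = 0
K(p) = -10
B = 194 (B = (99 + 95) + 0 = 194 + 0 = 194)
K(1/((-5 - 2) + 0)) - B = -10 - 1*194 = -10 - 194 = -204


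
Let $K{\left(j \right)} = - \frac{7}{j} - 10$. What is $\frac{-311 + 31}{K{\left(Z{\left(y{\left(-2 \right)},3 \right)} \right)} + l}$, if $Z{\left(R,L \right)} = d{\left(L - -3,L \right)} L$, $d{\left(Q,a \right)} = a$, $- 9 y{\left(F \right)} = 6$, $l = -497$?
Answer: $\frac{252}{457} \approx 0.55142$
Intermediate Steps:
$y{\left(F \right)} = - \frac{2}{3}$ ($y{\left(F \right)} = \left(- \frac{1}{9}\right) 6 = - \frac{2}{3}$)
$Z{\left(R,L \right)} = L^{2}$ ($Z{\left(R,L \right)} = L L = L^{2}$)
$K{\left(j \right)} = -10 - \frac{7}{j}$
$\frac{-311 + 31}{K{\left(Z{\left(y{\left(-2 \right)},3 \right)} \right)} + l} = \frac{-311 + 31}{\left(-10 - \frac{7}{3^{2}}\right) - 497} = - \frac{280}{\left(-10 - \frac{7}{9}\right) - 497} = - \frac{280}{- \frac{97}{9} - 497} = - \frac{280}{- \frac{4570}{9}} = \left(-280\right) \left(- \frac{9}{4570}\right) = \frac{252}{457}$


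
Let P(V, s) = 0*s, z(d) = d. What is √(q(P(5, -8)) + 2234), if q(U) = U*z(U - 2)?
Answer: √2234 ≈ 47.265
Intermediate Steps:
P(V, s) = 0
q(U) = U*(-2 + U) (q(U) = U*(U - 2) = U*(-2 + U))
√(q(P(5, -8)) + 2234) = √(0*(-2 + 0) + 2234) = √(0*(-2) + 2234) = √(0 + 2234) = √2234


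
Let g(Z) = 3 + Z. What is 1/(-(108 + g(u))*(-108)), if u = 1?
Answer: 1/12096 ≈ 8.2672e-5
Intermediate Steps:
1/(-(108 + g(u))*(-108)) = 1/(-(108 + (3 + 1))*(-108)) = 1/(-(108 + 4)*(-108)) = 1/(-112*(-108)) = 1/(-1*(-12096)) = 1/12096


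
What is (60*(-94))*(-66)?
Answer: 372240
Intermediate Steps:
(60*(-94))*(-66) = -5640*(-66) = 372240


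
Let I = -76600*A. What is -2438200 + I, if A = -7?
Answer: -1902000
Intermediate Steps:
I = 536200 (I = -76600*(-7) = 536200)
-2438200 + I = -2438200 + 536200 = -1902000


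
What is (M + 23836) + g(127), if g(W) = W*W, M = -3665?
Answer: 36300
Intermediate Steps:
g(W) = W²
(M + 23836) + g(127) = (-3665 + 23836) + 127² = 20171 + 16129 = 36300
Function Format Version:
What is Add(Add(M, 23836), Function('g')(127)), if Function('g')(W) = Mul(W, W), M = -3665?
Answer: 36300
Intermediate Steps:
Function('g')(W) = Pow(W, 2)
Add(Add(M, 23836), Function('g')(127)) = Add(Add(-3665, 23836), Pow(127, 2)) = Add(20171, 16129) = 36300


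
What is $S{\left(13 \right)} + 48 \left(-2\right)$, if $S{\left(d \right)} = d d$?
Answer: $73$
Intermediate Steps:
$S{\left(d \right)} = d^{2}$
$S{\left(13 \right)} + 48 \left(-2\right) = 13^{2} + 48 \left(-2\right) = 169 - 96 = 73$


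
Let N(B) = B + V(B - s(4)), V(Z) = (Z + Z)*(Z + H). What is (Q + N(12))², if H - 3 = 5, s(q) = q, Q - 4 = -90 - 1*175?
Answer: 49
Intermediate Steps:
Q = -261 (Q = 4 + (-90 - 1*175) = 4 + (-90 - 175) = 4 - 265 = -261)
H = 8 (H = 3 + 5 = 8)
V(Z) = 2*Z*(8 + Z) (V(Z) = (Z + Z)*(Z + 8) = (2*Z)*(8 + Z) = 2*Z*(8 + Z))
N(B) = B + 2*(-4 + B)*(4 + B) (N(B) = B + 2*(B - 1*4)*(8 + (B - 1*4)) = B + 2*(B - 4)*(8 + (B - 4)) = B + 2*(-4 + B)*(8 + (-4 + B)) = B + 2*(-4 + B)*(4 + B))
(Q + N(12))² = (-261 + (-32 + 12 + 2*12²))² = (-261 + (-32 + 12 + 2*144))² = (-261 + (-32 + 12 + 288))² = (-261 + 268)² = 7² = 49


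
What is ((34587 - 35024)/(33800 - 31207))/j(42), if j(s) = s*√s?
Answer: -437*√42/4574052 ≈ -0.00061916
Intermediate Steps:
j(s) = s^(3/2)
((34587 - 35024)/(33800 - 31207))/j(42) = ((34587 - 35024)/(33800 - 31207))/(42^(3/2)) = (-437/2593)/((42*√42)) = (-437*1/2593)*(√42/1764) = -437*√42/4574052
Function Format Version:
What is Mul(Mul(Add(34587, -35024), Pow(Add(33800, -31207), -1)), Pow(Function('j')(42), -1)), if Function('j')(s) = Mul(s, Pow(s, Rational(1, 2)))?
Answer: Mul(Rational(-437, 4574052), Pow(42, Rational(1, 2))) ≈ -0.00061916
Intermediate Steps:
Function('j')(s) = Pow(s, Rational(3, 2))
Mul(Mul(Add(34587, -35024), Pow(Add(33800, -31207), -1)), Pow(Function('j')(42), -1)) = Mul(Mul(Add(34587, -35024), Pow(Add(33800, -31207), -1)), Pow(Pow(42, Rational(3, 2)), -1)) = Mul(Mul(-437, Pow(2593, -1)), Pow(Mul(42, Pow(42, Rational(1, 2))), -1)) = Mul(Mul(-437, Rational(1, 2593)), Mul(Rational(1, 1764), Pow(42, Rational(1, 2)))) = Mul(Rational(-437, 2593), Mul(Rational(1, 1764), Pow(42, Rational(1, 2)))) = Mul(Rational(-437, 4574052), Pow(42, Rational(1, 2)))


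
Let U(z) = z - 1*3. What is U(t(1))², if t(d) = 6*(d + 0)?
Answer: 9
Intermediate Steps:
t(d) = 6*d
U(z) = -3 + z (U(z) = z - 3 = -3 + z)
U(t(1))² = (-3 + 6*1)² = (-3 + 6)² = 3² = 9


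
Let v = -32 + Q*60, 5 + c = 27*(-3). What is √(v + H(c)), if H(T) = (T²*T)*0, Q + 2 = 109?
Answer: 2*√1597 ≈ 79.925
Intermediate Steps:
Q = 107 (Q = -2 + 109 = 107)
c = -86 (c = -5 + 27*(-3) = -5 - 81 = -86)
H(T) = 0 (H(T) = T³*0 = 0)
v = 6388 (v = -32 + 107*60 = -32 + 6420 = 6388)
√(v + H(c)) = √(6388 + 0) = √6388 = 2*√1597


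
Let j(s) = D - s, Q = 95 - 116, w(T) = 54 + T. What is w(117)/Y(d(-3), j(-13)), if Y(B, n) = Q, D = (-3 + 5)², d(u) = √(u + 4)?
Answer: -57/7 ≈ -8.1429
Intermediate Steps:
d(u) = √(4 + u)
Q = -21
D = 4 (D = 2² = 4)
j(s) = 4 - s
Y(B, n) = -21
w(117)/Y(d(-3), j(-13)) = (54 + 117)/(-21) = 171*(-1/21) = -57/7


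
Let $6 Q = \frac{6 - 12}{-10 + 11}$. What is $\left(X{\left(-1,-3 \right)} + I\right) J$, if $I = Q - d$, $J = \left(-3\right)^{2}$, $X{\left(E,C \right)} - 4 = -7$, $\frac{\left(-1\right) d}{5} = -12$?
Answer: $-576$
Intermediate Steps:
$d = 60$ ($d = \left(-5\right) \left(-12\right) = 60$)
$X{\left(E,C \right)} = -3$ ($X{\left(E,C \right)} = 4 - 7 = -3$)
$J = 9$
$Q = -1$ ($Q = \frac{\left(6 - 12\right) \frac{1}{-10 + 11}}{6} = \frac{\left(6 - 12\right) 1^{-1}}{6} = \frac{\left(-6\right) 1}{6} = \frac{1}{6} \left(-6\right) = -1$)
$I = -61$ ($I = -1 - 60 = -61$)
$\left(X{\left(-1,-3 \right)} + I\right) J = \left(-3 - 61\right) 9 = \left(-64\right) 9 = -576$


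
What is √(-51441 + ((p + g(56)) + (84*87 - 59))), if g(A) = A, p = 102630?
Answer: √58494 ≈ 241.86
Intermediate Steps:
√(-51441 + ((p + g(56)) + (84*87 - 59))) = √(-51441 + ((102630 + 56) + (84*87 - 59))) = √(-51441 + (102686 + (7308 - 59))) = √(-51441 + (102686 + 7249)) = √(-51441 + 109935) = √58494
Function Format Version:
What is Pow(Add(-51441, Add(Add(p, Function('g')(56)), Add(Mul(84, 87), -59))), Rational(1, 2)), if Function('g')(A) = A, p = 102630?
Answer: Pow(58494, Rational(1, 2)) ≈ 241.86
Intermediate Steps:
Pow(Add(-51441, Add(Add(p, Function('g')(56)), Add(Mul(84, 87), -59))), Rational(1, 2)) = Pow(Add(-51441, Add(Add(102630, 56), Add(Mul(84, 87), -59))), Rational(1, 2)) = Pow(Add(-51441, Add(102686, Add(7308, -59))), Rational(1, 2)) = Pow(Add(-51441, Add(102686, 7249)), Rational(1, 2)) = Pow(Add(-51441, 109935), Rational(1, 2)) = Pow(58494, Rational(1, 2))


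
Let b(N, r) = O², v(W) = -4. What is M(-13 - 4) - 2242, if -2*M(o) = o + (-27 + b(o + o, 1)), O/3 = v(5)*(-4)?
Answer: -3372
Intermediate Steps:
O = 48 (O = 3*(-4*(-4)) = 3*16 = 48)
b(N, r) = 2304 (b(N, r) = 48² = 2304)
M(o) = -2277/2 - o/2 (M(o) = -(o + (-27 + 2304))/2 = -(o + 2277)/2 = -(2277 + o)/2 = -2277/2 - o/2)
M(-13 - 4) - 2242 = (-2277/2 - (-13 - 4)/2) - 2242 = (-2277/2 - ½*(-17)) - 2242 = (-2277/2 + 17/2) - 2242 = -1130 - 2242 = -3372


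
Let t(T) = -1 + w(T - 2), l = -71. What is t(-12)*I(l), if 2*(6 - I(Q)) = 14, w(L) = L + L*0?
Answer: 15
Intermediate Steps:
w(L) = L (w(L) = L + 0 = L)
I(Q) = -1 (I(Q) = 6 - ½*14 = 6 - 7 = -1)
t(T) = -3 + T (t(T) = -1 + (T - 2) = -1 + (-2 + T) = -3 + T)
t(-12)*I(l) = (-3 - 12)*(-1) = -15*(-1) = 15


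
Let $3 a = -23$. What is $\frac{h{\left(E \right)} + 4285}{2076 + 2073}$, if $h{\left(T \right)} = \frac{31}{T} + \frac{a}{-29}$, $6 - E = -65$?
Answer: $\frac{26472775}{25628373} \approx 1.0329$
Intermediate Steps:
$a = - \frac{23}{3}$ ($a = \frac{1}{3} \left(-23\right) = - \frac{23}{3} \approx -7.6667$)
$E = 71$ ($E = 6 - -65 = 6 + 65 = 71$)
$h{\left(T \right)} = \frac{23}{87} + \frac{31}{T}$ ($h{\left(T \right)} = \frac{31}{T} - \frac{23}{3 \left(-29\right)} = \frac{31}{T} - - \frac{23}{87} = \frac{31}{T} + \frac{23}{87} = \frac{23}{87} + \frac{31}{T}$)
$\frac{h{\left(E \right)} + 4285}{2076 + 2073} = \frac{\left(\frac{23}{87} + \frac{31}{71}\right) + 4285}{2076 + 2073} = \frac{\left(\frac{23}{87} + 31 \cdot \frac{1}{71}\right) + 4285}{4149} = \left(\left(\frac{23}{87} + \frac{31}{71}\right) + 4285\right) \frac{1}{4149} = \left(\frac{4330}{6177} + 4285\right) \frac{1}{4149} = \frac{26472775}{6177} \cdot \frac{1}{4149} = \frac{26472775}{25628373}$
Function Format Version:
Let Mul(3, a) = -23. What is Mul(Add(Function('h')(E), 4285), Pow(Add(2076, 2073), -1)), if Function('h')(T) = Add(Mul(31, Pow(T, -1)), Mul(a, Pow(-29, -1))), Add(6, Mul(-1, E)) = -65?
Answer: Rational(26472775, 25628373) ≈ 1.0329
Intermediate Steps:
a = Rational(-23, 3) (a = Mul(Rational(1, 3), -23) = Rational(-23, 3) ≈ -7.6667)
E = 71 (E = Add(6, Mul(-1, -65)) = Add(6, 65) = 71)
Function('h')(T) = Add(Rational(23, 87), Mul(31, Pow(T, -1))) (Function('h')(T) = Add(Mul(31, Pow(T, -1)), Mul(Rational(-23, 3), Pow(-29, -1))) = Add(Mul(31, Pow(T, -1)), Mul(Rational(-23, 3), Rational(-1, 29))) = Add(Mul(31, Pow(T, -1)), Rational(23, 87)) = Add(Rational(23, 87), Mul(31, Pow(T, -1))))
Mul(Add(Function('h')(E), 4285), Pow(Add(2076, 2073), -1)) = Mul(Add(Add(Rational(23, 87), Mul(31, Pow(71, -1))), 4285), Pow(Add(2076, 2073), -1)) = Mul(Add(Add(Rational(23, 87), Mul(31, Rational(1, 71))), 4285), Pow(4149, -1)) = Mul(Add(Add(Rational(23, 87), Rational(31, 71)), 4285), Rational(1, 4149)) = Mul(Add(Rational(4330, 6177), 4285), Rational(1, 4149)) = Mul(Rational(26472775, 6177), Rational(1, 4149)) = Rational(26472775, 25628373)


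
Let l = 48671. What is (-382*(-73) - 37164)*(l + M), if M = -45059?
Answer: -33512136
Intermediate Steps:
(-382*(-73) - 37164)*(l + M) = (-382*(-73) - 37164)*(48671 - 45059) = (27886 - 37164)*3612 = -9278*3612 = -33512136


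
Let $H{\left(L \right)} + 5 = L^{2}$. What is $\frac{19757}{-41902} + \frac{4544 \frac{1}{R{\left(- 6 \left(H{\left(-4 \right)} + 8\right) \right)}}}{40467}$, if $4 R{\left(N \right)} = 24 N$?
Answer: $- \frac{68075269}{144328446} \approx -0.47167$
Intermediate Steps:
$H{\left(L \right)} = -5 + L^{2}$
$R{\left(N \right)} = 6 N$ ($R{\left(N \right)} = \frac{24 N}{4} = 6 N$)
$\frac{19757}{-41902} + \frac{4544 \frac{1}{R{\left(- 6 \left(H{\left(-4 \right)} + 8\right) \right)}}}{40467} = \frac{19757}{-41902} + \frac{4544 \frac{1}{6 \left(- 6 \left(\left(-5 + \left(-4\right)^{2}\right) + 8\right)\right)}}{40467} = 19757 \left(- \frac{1}{41902}\right) + \frac{4544}{6 \left(- 6 \left(\left(-5 + 16\right) + 8\right)\right)} \frac{1}{40467} = - \frac{19757}{41902} + \frac{4544}{6 \left(- 6 \left(11 + 8\right)\right)} \frac{1}{40467} = - \frac{19757}{41902} + \frac{4544}{6 \left(\left(-6\right) 19\right)} \frac{1}{40467} = - \frac{19757}{41902} + \frac{4544}{6 \left(-114\right)} \frac{1}{40467} = - \frac{19757}{41902} + \frac{4544}{-684} \cdot \frac{1}{40467} = - \frac{19757}{41902} + 4544 \left(- \frac{1}{684}\right) \frac{1}{40467} = - \frac{19757}{41902} - \frac{1136}{6919857} = - \frac{68075269}{144328446}$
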